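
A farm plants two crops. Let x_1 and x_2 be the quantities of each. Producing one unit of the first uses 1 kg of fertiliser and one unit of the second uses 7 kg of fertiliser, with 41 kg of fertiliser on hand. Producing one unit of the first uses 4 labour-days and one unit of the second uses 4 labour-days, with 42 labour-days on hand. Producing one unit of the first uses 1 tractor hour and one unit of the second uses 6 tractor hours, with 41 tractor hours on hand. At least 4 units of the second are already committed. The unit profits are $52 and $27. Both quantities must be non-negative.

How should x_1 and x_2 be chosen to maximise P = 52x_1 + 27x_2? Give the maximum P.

x_1 = 13/2, x_2 = 4, maximum P = 446

The optimum lies where 4x_1 + 4x_2 = 42 and x_2 = 4.
Solving simultaneously gives x_1 = 13/2, x_2 = 4.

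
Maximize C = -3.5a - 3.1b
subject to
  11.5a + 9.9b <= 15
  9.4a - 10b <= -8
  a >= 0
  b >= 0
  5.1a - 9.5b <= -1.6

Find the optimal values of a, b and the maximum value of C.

a = 0, b = 0.8, maximum C = -2.48

At the optimal vertex, 9.4a - 10b = -8 and a = 0.
Solving simultaneously gives a = 0, b = 4/5.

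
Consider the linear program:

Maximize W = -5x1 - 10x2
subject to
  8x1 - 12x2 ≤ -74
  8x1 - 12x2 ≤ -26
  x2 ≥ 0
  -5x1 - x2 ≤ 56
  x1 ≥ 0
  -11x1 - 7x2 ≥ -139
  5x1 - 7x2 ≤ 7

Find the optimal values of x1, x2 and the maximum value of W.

Corner points and W = -5x1 - 10x2:
  (0, 37/6) → W = -185/3
  (575/94, 963/94) → W = -12505/94
  (0, 139/7) → W = -1390/7

The binding constraints are 8x1 - 12x2 = -74 and x1 = 0.
Solving simultaneously gives x1 = 0, x2 = 37/6.

x1 = 0, x2 = 37/6, maximum W = -185/3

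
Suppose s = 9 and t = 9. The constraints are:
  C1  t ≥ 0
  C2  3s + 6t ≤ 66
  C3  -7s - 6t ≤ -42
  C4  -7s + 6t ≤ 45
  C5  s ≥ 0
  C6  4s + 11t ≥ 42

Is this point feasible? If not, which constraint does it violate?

Constraint C2: 3s + 6t = 81, which is not ≤ 66. All other constraints are satisfied.

not feasible — violates C2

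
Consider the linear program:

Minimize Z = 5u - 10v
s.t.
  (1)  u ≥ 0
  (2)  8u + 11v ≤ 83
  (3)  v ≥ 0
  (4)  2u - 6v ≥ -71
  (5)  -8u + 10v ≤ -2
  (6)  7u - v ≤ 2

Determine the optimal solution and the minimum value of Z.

u = 9/31, v = 1/31, minimum Z = 35/31

Feasible corners and Z = 5u - 10v:
  (1/4, 0) → Z = 5/4
  (2/7, 0) → Z = 10/7
  (9/31, 1/31) → Z = 35/31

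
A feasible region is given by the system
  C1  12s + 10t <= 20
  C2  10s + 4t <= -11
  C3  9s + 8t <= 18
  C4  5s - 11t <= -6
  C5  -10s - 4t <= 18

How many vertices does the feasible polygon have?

4

The feasible vertices (each the meet of two boundaries and inside every other half-plane) are:
  (-40/11, 279/44)
  (-29/26, 1/26)
  (-54/11, 171/22)
  (-111/65, -3/13)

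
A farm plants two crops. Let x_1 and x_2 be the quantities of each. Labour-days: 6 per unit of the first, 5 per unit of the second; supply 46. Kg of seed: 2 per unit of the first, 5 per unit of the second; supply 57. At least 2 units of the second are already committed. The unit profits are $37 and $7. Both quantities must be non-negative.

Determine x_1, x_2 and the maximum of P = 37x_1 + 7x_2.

Extreme points and P = 37x_1 + 7x_2:
  (0, 46/5) → P = 322/5
  (0, 2) → P = 14
  (6, 2) → P = 236

At the optimal vertex, 6x_1 + 5x_2 = 46 and x_2 = 2.
Solving simultaneously gives x_1 = 6, x_2 = 2.

x_1 = 6, x_2 = 2, maximum P = 236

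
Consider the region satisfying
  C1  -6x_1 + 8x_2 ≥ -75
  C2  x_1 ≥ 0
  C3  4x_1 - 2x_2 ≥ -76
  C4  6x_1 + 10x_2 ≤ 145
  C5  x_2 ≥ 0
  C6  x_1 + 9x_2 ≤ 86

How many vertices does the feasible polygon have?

Pairwise boundary intersections that survive every other constraint:
  (955/54, 35/9)
  (25/2, 0)
  (0, 0)
  (0, 86/9)
  (445/44, 371/44)

5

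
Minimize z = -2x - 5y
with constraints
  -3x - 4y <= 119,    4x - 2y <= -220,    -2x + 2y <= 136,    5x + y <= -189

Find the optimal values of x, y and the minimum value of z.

x = -257/6, y = 151/6, minimum z = -241/6

Corner points and z = -2x - 5y:
  (-559/11, 92/11) → z = 658/11
  (-391/7, 85/7) → z = 51
  (-299/7, 172/7) → z = -262/7
  (-257/6, 151/6) → z = -241/6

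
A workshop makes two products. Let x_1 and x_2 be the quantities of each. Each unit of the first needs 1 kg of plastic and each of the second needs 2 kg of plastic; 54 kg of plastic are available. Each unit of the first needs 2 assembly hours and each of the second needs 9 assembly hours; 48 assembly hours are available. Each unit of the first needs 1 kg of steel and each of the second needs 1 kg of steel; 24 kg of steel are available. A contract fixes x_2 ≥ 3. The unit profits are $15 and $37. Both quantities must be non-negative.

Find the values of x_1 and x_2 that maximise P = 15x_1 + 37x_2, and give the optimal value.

Extreme points and P = 15x_1 + 37x_2:
  (0, 16/3) → P = 592/3
  (0, 3) → P = 111
  (21/2, 3) → P = 537/2

x_1 = 21/2, x_2 = 3, maximum P = 537/2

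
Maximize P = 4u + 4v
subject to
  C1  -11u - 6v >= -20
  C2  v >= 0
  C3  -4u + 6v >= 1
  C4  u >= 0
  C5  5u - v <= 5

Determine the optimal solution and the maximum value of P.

u = 0, v = 10/3, maximum P = 40/3

Vertices and P = 4u + 4v:
  (0, 10/3) → P = 40/3
  (50/41, 45/41) → P = 380/41
  (0, 1/6) → P = 2/3
  (31/26, 25/26) → P = 112/13

The binding constraints are -11u - 6v = -20 and u = 0.
Solving simultaneously gives u = 0, v = 10/3.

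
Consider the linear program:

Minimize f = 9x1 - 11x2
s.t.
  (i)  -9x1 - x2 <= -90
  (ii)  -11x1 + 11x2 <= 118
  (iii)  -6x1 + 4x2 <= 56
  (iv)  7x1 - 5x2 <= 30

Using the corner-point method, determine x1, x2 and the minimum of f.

x1 = 460/11, x2 = 578/11, minimum f = -2218/11

Feasible corners and f = 9x1 - 11x2:
  (436/55, 1026/55) → f = -7362/55
  (120/13, 90/13) → f = 90/13
  (460/11, 578/11) → f = -2218/11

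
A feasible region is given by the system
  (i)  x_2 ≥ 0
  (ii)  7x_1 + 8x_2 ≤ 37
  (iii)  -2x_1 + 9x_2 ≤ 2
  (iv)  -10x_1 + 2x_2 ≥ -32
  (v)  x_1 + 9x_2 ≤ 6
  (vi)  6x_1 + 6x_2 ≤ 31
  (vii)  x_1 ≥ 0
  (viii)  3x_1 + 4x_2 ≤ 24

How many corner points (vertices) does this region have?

Intersecting each pair of boundary lines and keeping only the points that satisfy every inequality leaves:
  (16/5, 0)
  (0, 0)
  (4/3, 14/27)
  (0, 2/9)
  (75/23, 7/23)

5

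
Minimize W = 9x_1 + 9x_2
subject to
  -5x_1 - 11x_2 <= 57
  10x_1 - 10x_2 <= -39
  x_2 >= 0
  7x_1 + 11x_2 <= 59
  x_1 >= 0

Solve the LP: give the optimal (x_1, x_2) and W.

Feasible corners and W = 9x_1 + 9x_2:
  (161/180, 863/180) → W = 256/5
  (0, 39/10) → W = 351/10
  (0, 59/11) → W = 531/11

At the optimal vertex, 10x_1 - 10x_2 = -39 and x_1 = 0.
Solving simultaneously gives x_1 = 0, x_2 = 39/10.

x_1 = 0, x_2 = 39/10, minimum W = 351/10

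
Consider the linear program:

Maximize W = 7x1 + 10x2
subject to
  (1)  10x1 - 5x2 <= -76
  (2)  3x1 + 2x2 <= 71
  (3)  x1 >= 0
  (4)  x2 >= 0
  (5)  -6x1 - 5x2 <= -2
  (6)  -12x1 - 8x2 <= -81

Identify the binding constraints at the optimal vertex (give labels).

Corner points and W = 7x1 + 10x2:
  (29/5, 134/5) → W = 1543/5
  (0, 76/5) → W = 152
  (0, 71/2) → W = 355

The maximum is at (0, 71/2). Substituting into each constraint, equality holds for (2) and (3); the remaining constraints have slack.

(2) and (3)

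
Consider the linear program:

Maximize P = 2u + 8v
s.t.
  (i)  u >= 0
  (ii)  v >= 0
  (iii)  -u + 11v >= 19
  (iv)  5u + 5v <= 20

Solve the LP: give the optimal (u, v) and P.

At the optimal vertex, u = 0 and 5u + 5v = 20.
Solving simultaneously gives u = 0, v = 4.

u = 0, v = 4, maximum P = 32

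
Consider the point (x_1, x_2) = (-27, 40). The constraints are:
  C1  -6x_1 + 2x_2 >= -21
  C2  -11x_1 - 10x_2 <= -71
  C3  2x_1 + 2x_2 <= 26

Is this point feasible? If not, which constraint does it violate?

C1: 242 ≥ -21 ✓
C2: -103 ≤ -71 ✓
C3: 26 ≤ 26 ✓

feasible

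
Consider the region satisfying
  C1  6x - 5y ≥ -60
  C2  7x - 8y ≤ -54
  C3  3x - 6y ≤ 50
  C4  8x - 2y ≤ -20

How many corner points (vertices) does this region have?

3

Pairwise boundary intersections that survive every other constraint:
  (-210/13, -96/13)
  (5/7, 90/7)
  (-26/25, 146/25)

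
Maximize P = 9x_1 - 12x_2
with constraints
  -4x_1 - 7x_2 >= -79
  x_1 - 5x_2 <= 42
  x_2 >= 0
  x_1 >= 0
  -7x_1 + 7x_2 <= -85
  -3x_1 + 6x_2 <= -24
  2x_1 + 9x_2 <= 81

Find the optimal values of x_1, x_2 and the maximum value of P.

Vertices and P = 9x_1 - 12x_2:
  (79/4, 0) → P = 711/4
  (164/11, 213/77) → P = 7776/77
  (85/7, 0) → P = 765/7

x_1 = 79/4, x_2 = 0, maximum P = 711/4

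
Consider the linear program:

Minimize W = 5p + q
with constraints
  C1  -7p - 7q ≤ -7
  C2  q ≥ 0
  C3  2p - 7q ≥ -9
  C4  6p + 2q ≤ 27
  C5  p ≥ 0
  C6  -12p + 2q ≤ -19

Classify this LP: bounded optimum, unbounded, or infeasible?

bounded optimum

Vertices and W = 5p + q:
  (9/2, 0) → W = 45/2
  (19/12, 0) → W = 95/12
  (171/46, 54/23) → W = 963/46
  (151/80, 73/40) → W = 901/80
The feasible region has finitely many vertices and no improving ray; the minimum is 95/12 at (19/12, 0).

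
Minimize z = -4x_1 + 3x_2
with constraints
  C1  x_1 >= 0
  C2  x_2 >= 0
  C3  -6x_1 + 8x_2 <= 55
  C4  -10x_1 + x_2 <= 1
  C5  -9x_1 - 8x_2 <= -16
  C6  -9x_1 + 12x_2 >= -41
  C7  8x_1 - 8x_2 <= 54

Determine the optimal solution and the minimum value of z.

x_1 = 109/2, x_2 = 191/4, minimum z = -299/4

Feasible corners and z = -4x_1 + 3x_2:
  (16/9, 0) → z = -64/9
  (41/9, 0) → z = -164/9
  (47/74, 272/37) → z = 722/37
  (109/2, 191/4) → z = -299/4
  (8/89, 169/89) → z = 475/89
  (40/3, 79/12) → z = -403/12

The optimum lies where -6x_1 + 8x_2 = 55 and 8x_1 - 8x_2 = 54.
Solving simultaneously gives x_1 = 109/2, x_2 = 191/4.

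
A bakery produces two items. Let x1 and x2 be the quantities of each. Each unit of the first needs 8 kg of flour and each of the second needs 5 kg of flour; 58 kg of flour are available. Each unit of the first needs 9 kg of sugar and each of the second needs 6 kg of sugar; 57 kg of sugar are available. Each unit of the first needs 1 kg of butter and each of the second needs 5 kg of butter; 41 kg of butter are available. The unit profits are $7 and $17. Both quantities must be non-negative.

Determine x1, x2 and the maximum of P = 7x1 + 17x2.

Extreme points and P = 7x1 + 17x2:
  (0, 0) → P = 0
  (0, 41/5) → P = 697/5
  (19/3, 0) → P = 133/3
  (1, 8) → P = 143

The binding constraints are 9x1 + 6x2 = 57 and x1 + 5x2 = 41.
Solving simultaneously gives x1 = 1, x2 = 8.

x1 = 1, x2 = 8, maximum P = 143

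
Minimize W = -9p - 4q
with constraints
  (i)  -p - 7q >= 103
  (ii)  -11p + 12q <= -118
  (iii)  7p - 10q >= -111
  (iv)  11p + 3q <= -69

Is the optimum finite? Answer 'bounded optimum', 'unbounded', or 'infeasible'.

bounded optimum

Vertices and W = -9p - 4q:
  (-410/89, -1251/89) → W = 8694/89
  (-87/37, -532/37) → W = 2911/37
The feasible region has finitely many vertices and no improving ray; the minimum is 2911/37 at (-87/37, -532/37).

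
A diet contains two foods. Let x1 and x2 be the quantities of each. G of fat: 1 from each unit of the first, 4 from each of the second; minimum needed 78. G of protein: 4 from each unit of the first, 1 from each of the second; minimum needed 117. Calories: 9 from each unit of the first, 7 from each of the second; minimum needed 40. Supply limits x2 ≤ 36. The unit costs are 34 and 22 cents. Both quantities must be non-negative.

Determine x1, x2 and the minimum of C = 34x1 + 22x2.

Extreme points and C = 34x1 + 22x2:
  (78, 0) → C = 2652
  (26, 13) → C = 1170
  (81/4, 36) → C = 2961/2
The feasible region is unbounded (it extends along (1, 0)), but C strictly increases along every unbounded feasible direction, so there is no improving ray and the minimum is attained at a vertex.

The optimum lies where x1 + 4x2 = 78 and 4x1 + x2 = 117.
Solving simultaneously gives x1 = 26, x2 = 13.

x1 = 26, x2 = 13, minimum C = 1170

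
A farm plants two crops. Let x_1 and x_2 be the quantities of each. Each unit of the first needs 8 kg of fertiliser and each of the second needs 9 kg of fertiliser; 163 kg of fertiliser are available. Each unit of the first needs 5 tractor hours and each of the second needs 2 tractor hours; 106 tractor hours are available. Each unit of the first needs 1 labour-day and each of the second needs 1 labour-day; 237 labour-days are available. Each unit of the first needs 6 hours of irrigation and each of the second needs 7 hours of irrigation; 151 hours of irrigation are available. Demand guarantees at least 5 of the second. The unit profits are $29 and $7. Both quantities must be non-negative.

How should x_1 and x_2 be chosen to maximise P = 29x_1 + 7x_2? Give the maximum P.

Corner points and P = 29x_1 + 7x_2:
  (0, 163/9) → P = 1141/9
  (0, 5) → P = 35
  (59/4, 5) → P = 1851/4

x_1 = 59/4, x_2 = 5, maximum P = 1851/4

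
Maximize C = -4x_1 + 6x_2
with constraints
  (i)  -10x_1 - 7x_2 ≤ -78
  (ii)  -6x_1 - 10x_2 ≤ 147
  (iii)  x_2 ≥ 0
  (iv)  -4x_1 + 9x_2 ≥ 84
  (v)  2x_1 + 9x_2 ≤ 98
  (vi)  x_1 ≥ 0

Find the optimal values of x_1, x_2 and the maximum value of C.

Extreme points and C = -4x_1 + 6x_2:
  (57/59, 576/59) → C = 3228/59
  (4/19, 206/19) → C = 1220/19
  (7/3, 280/27) → C = 476/9

The binding constraints are -10x_1 - 7x_2 = -78 and 2x_1 + 9x_2 = 98.
Solving simultaneously gives x_1 = 4/19, x_2 = 206/19.

x_1 = 4/19, x_2 = 206/19, maximum C = 1220/19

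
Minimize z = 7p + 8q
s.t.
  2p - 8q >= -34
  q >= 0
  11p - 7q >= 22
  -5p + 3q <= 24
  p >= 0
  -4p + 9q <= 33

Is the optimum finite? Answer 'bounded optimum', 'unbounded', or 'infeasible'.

bounded optimum

Corner points and z = 7p + 8q:
  (207/37, 209/37) → z = 3121/37
  (2, 0) → z = 14
The feasible region has finitely many vertices and no improving ray; the minimum is 14 at (2, 0).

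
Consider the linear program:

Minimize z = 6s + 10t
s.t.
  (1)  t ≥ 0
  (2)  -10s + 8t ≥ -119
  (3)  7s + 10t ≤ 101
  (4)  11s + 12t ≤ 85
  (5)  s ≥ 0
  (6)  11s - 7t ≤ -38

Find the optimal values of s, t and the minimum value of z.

s = 0, t = 38/7, minimum z = 380/7

Extreme points and z = 6s + 10t:
  (0, 85/12) → z = 425/6
  (139/209, 123/19) → z = 756/11
  (0, 38/7) → z = 380/7

The binding constraints are s = 0 and 11s - 7t = -38.
Solving simultaneously gives s = 0, t = 38/7.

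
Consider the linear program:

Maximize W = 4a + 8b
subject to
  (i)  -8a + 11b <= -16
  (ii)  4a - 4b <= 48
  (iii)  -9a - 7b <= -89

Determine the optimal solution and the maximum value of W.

a = 116/3, b = 80/3, maximum W = 368

Corner points and W = 4a + 8b:
  (116/3, 80/3) → W = 368
  (1091/155, 568/155) → W = 8908/155
  (173/16, -19/16) → W = 135/4

At the optimal vertex, -8a + 11b = -16 and 4a - 4b = 48.
Solving simultaneously gives a = 116/3, b = 80/3.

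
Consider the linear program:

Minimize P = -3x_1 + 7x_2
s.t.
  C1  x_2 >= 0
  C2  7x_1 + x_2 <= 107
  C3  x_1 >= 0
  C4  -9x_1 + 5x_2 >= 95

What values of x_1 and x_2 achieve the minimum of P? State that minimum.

x_1 = 0, x_2 = 19, minimum P = 133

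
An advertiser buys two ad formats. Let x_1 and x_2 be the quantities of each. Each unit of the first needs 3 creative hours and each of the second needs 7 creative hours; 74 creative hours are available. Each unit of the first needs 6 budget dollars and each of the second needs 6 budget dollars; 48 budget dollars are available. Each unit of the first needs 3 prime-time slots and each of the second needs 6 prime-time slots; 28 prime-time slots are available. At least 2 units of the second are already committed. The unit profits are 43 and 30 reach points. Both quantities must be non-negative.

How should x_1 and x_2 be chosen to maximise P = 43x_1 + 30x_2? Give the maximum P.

x_1 = 16/3, x_2 = 2, maximum P = 868/3

Feasible corners and P = 43x_1 + 30x_2:
  (0, 14/3) → P = 140
  (0, 2) → P = 60
  (16/3, 2) → P = 868/3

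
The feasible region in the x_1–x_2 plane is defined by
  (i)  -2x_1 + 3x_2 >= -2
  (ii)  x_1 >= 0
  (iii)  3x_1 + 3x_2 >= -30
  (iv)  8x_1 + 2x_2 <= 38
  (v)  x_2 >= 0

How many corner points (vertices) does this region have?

4

Of the 10 pairwise boundary intersections, those satisfying every inequality are:
  (59/14, 15/7)
  (1, 0)
  (0, 19)
  (0, 0)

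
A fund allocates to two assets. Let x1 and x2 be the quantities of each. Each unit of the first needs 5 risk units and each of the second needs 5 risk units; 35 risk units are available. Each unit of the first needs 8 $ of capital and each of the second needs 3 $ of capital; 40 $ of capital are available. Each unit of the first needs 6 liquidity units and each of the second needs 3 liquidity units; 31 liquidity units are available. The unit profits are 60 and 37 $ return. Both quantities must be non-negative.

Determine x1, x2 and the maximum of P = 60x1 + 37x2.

x1 = 10/3, x2 = 11/3, maximum P = 1007/3

Corner points and P = 60x1 + 37x2:
  (0, 0) → P = 0
  (0, 7) → P = 259
  (5, 0) → P = 300
  (10/3, 11/3) → P = 1007/3
  (9/2, 4/3) → P = 958/3

The optimum lies where 5x1 + 5x2 = 35 and 6x1 + 3x2 = 31.
Solving simultaneously gives x1 = 10/3, x2 = 11/3.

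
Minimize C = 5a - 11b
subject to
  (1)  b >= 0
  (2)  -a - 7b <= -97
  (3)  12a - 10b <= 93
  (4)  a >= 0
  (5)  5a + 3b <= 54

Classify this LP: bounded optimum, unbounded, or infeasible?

bounded optimum

Feasible corners and C = 5a - 11b:
  (0, 97/7) → C = -1067/7
  (87/32, 431/32) → C = -2153/16
  (0, 18) → C = -198
The feasible region has finitely many vertices and no improving ray; the minimum is -198 at (0, 18).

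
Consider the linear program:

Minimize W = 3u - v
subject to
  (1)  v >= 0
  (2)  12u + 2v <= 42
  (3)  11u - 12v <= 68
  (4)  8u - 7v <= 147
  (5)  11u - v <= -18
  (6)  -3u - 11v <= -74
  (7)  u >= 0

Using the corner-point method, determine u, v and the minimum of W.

Vertices and W = 3u - v:
  (3/17, 339/17) → W = -330/17
  (0, 21) → W = -21
  (0, 18) → W = -18

The binding constraints are 12u + 2v = 42 and u = 0.
Solving simultaneously gives u = 0, v = 21.

u = 0, v = 21, minimum W = -21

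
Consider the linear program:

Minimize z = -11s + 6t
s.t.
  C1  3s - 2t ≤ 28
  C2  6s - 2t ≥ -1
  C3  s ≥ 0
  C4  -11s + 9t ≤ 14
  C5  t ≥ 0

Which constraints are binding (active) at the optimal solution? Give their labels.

C1 and C4

Extreme points and z = -11s + 6t:
  (56, 70) → z = -196
  (28/3, 0) → z = -308/3
  (0, 1/2) → z = 3
  (19/32, 73/32) → z = 229/32
  (0, 0) → z = 0

The minimum is at (56, 70). Substituting into each constraint, equality holds for C1 and C4; the remaining constraints have slack.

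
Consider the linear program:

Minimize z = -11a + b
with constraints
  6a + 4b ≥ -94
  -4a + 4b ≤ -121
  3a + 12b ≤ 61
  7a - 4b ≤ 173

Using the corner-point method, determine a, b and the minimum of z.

Feasible corners and z = -11a + b:
  (27/10, -551/20) → z = -229/4
  (79/13, -424/13) → z = -1293/13
  (52/3, -155/12) → z = -2443/12

a = 52/3, b = -155/12, minimum z = -2443/12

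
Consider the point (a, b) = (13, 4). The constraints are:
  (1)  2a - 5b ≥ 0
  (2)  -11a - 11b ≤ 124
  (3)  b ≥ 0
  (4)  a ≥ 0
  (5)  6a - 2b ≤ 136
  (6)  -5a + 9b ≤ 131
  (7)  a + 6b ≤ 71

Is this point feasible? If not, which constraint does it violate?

feasible

(1): 6 ≥ 0 ✓
(2): -187 ≤ 124 ✓
(3): 4 ≥ 0 ✓
(4): 13 ≥ 0 ✓
(5): 70 ≤ 136 ✓
(6): -29 ≤ 131 ✓
(7): 37 ≤ 71 ✓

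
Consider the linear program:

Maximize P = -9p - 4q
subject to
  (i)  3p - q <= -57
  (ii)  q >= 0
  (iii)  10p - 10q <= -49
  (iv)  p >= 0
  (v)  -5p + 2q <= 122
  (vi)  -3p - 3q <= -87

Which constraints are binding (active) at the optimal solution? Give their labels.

Extreme points and P = -9p - 4q:
  (0, 57) → P = -228
  (8, 81) → P = -396
  (0, 61) → P = -244

The maximum is at (0, 57). Substituting into each constraint, equality holds for (i) and (iv); the remaining constraints have slack.

(i) and (iv)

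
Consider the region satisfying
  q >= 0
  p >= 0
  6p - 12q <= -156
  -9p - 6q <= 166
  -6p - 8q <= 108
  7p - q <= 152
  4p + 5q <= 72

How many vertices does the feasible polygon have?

Intersecting each pair of boundary lines and keeping only the points that satisfy every inequality leaves:
  (0, 13)
  (0, 72/5)
  (14/13, 176/13)

3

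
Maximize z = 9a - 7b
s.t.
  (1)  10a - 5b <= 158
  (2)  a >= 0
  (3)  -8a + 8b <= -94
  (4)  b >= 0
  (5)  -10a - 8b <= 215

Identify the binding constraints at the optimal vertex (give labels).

(1) and (4)

Extreme points and z = 9a - 7b:
  (397/20, 81/10) → z = 2439/20
  (79/5, 0) → z = 711/5
  (47/4, 0) → z = 423/4

The maximum is at (79/5, 0). Substituting into each constraint, equality holds for (1) and (4); the remaining constraints have slack.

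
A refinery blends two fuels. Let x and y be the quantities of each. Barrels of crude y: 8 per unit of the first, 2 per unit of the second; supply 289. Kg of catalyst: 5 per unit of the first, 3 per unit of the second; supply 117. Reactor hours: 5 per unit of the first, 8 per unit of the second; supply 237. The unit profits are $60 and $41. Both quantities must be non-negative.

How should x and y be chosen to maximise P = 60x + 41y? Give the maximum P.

Extreme points and P = 60x + 41y:
  (0, 0) → P = 0
  (0, 237/8) → P = 9717/8
  (117/5, 0) → P = 1404
  (9, 24) → P = 1524

The binding constraints are 5x + 3y = 117 and 5x + 8y = 237.
Solving simultaneously gives x = 9, y = 24.

x = 9, y = 24, maximum P = 1524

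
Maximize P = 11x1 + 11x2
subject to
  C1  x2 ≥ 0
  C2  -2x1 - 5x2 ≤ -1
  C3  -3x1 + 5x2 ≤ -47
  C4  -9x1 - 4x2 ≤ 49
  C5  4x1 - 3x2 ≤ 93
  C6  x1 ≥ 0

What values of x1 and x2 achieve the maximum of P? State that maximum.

x1 = 324/11, x2 = 91/11, maximum P = 415

Corner points and P = 11x1 + 11x2:
  (47/3, 0) → P = 517/3
  (93/4, 0) → P = 1023/4
  (324/11, 91/11) → P = 415

The optimum lies where -3x1 + 5x2 = -47 and 4x1 - 3x2 = 93.
Solving simultaneously gives x1 = 324/11, x2 = 91/11.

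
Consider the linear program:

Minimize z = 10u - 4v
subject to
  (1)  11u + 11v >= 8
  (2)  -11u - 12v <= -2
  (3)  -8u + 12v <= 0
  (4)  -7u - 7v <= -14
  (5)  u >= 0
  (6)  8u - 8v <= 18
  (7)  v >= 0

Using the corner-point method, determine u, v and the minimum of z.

u = 6/5, v = 4/5, minimum z = 44/5

Vertices and z = 10u - 4v:
  (6/5, 4/5) → z = 44/5
  (27/4, 9/2) → z = 99/2
  (2, 0) → z = 20
  (9/4, 0) → z = 45/2

The optimum lies where -8u + 12v = 0 and -7u - 7v = -14.
Solving simultaneously gives u = 6/5, v = 4/5.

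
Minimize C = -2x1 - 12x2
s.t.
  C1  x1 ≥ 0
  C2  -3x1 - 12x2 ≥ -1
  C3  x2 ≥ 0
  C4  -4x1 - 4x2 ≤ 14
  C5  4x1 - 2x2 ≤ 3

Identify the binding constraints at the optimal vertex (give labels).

Extreme points and C = -2x1 - 12x2:
  (0, 1/12) → C = -1
  (0, 0) → C = 0
  (1/3, 0) → C = -2/3

The minimum is at (0, 1/12). Substituting into each constraint, equality holds for C1 and C2; the remaining constraints have slack.

C1 and C2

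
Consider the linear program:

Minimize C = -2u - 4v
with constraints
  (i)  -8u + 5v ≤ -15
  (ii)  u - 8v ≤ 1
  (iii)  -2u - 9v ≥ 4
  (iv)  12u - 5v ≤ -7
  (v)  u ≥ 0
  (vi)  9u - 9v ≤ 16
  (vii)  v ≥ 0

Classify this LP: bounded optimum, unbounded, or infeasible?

infeasible

The boundaries 9u - 9v = 16 and v = 0 meet at (16/9, 0), but that point violates -8u + 5v ≤ -15. Every candidate vertex is excluded by some other constraint, so the feasible region is empty.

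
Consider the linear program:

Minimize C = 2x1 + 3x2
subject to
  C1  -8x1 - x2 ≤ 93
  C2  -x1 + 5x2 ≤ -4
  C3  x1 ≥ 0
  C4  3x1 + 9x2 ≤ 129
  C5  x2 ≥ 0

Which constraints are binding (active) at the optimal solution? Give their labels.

C2 and C5

Feasible corners and C = 2x1 + 3x2:
  (227/8, 39/8) → C = 571/8
  (4, 0) → C = 8
  (43, 0) → C = 86

The minimum is at (4, 0). Substituting into each constraint, equality holds for C2 and C5; the remaining constraints have slack.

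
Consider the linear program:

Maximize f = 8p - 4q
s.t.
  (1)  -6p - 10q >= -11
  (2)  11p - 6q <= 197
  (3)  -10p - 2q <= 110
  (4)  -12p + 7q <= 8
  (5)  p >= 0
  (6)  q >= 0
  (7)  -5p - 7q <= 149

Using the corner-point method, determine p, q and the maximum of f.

p = 11/6, q = 0, maximum f = 44/3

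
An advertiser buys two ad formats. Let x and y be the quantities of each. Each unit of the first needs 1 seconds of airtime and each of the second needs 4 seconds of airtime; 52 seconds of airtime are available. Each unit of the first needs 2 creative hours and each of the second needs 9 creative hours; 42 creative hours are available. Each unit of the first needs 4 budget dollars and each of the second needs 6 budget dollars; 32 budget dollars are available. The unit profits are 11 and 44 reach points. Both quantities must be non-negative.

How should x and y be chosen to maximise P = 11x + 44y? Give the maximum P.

The binding constraints are 2x + 9y = 42 and 4x + 6y = 32.
Solving simultaneously gives x = 3/2, y = 13/3.

x = 3/2, y = 13/3, maximum P = 1243/6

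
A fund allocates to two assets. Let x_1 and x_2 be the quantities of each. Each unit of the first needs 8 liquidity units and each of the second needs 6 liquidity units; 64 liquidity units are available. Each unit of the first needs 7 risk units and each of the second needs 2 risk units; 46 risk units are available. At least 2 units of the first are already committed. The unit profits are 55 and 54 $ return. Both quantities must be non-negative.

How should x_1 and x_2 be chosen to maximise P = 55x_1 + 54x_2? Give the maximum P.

Vertices and P = 55x_1 + 54x_2:
  (46/7, 0) → P = 2530/7
  (2, 0) → P = 110
  (74/13, 40/13) → P = 6230/13
  (2, 8) → P = 542

x_1 = 2, x_2 = 8, maximum P = 542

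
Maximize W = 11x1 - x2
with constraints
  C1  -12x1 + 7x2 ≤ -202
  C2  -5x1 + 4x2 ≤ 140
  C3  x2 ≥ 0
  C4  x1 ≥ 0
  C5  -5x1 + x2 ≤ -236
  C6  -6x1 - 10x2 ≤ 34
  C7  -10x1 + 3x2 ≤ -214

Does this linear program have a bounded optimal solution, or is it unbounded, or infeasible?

From the feasible point (1788/13, 2690/13), moving in the direction (4, 5) keeps every constraint satisfied while W increases without bound.

unbounded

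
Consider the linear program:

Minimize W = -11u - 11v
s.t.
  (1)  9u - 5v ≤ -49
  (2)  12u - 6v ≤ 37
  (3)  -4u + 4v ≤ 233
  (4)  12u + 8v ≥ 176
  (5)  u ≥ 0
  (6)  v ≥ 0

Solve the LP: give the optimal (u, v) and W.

Corner points and W = -11u - 11v:
  (969/16, 1901/16) → W = -15785/8
  (122/33, 181/11) → W = -665/3
  (0, 233/4) → W = -2563/4
  (0, 22) → W = -242

The optimum lies where 9u - 5v = -49 and -4u + 4v = 233.
Solving simultaneously gives u = 969/16, v = 1901/16.

u = 969/16, v = 1901/16, minimum W = -15785/8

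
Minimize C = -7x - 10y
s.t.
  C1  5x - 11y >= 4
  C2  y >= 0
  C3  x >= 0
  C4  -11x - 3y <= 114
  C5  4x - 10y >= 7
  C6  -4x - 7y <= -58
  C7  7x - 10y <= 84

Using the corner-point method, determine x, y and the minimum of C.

x = 77/3, y = 287/30, minimum C = -826/3

Feasible corners and C = -7x - 10y:
  (37/4, 3) → C = -379/4
  (77/3, 287/30) → C = -826/3
  (1168/89, 70/89) → C = -8876/89

At the optimal vertex, 4x - 10y = 7 and 7x - 10y = 84.
Solving simultaneously gives x = 77/3, y = 287/30.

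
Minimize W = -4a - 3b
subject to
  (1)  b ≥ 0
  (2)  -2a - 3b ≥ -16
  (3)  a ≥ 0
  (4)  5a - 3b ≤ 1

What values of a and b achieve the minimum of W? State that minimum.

Corner points and W = -4a - 3b:
  (0, 0) → W = 0
  (1/5, 0) → W = -4/5
  (0, 16/3) → W = -16
  (17/7, 26/7) → W = -146/7

The binding constraints are -2a - 3b = -16 and 5a - 3b = 1.
Solving simultaneously gives a = 17/7, b = 26/7.

a = 17/7, b = 26/7, minimum W = -146/7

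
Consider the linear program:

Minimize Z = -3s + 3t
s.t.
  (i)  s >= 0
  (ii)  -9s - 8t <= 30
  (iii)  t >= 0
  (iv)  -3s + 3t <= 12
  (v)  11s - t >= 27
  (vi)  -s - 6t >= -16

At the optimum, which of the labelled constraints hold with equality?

Vertices and Z = -3s + 3t:
  (27/11, 0) → Z = -81/11
  (16, 0) → Z = -48
  (178/67, 149/67) → Z = -87/67

The minimum is at (16, 0). Substituting into each constraint, equality holds for (iii) and (vi); the remaining constraints have slack.

(iii) and (vi)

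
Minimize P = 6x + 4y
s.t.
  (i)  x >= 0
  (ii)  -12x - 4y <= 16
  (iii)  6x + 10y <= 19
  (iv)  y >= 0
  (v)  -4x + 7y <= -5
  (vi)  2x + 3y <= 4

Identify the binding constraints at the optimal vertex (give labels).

Extreme points and P = 6x + 4y:
  (5/4, 0) → P = 15/2
  (2, 0) → P = 12
  (43/26, 3/13) → P = 141/13

The minimum is at (5/4, 0). Substituting into each constraint, equality holds for (iv) and (v); the remaining constraints have slack.

(iv) and (v)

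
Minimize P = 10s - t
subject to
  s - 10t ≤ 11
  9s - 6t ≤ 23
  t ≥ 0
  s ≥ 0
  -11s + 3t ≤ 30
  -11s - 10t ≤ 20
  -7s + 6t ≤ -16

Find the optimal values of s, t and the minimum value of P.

Vertices and P = 10s - t:
  (23/9, 0) → P = 230/9
  (7/2, 17/12) → P = 403/12
  (16/7, 0) → P = 160/7

The binding constraints are t = 0 and -7s + 6t = -16.
Solving simultaneously gives s = 16/7, t = 0.

s = 16/7, t = 0, minimum P = 160/7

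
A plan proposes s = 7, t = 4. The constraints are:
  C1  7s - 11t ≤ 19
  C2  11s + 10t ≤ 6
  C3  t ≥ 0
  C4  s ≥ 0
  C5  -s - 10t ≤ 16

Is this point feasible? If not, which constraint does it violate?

not feasible — violates C2

Constraint C2: 11s + 10t = 117, which is not ≤ 6. All other constraints are satisfied.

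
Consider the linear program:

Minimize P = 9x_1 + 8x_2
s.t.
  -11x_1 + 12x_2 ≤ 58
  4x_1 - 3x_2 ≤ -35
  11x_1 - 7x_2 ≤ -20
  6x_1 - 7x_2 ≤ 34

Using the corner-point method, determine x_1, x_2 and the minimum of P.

x_1 = -814/5, x_2 = -722/5, minimum P = -13102/5

Extreme points and P = 9x_1 + 8x_2:
  (-82/5, -51/5) → P = -1146/5
  (-814/5, -722/5) → P = -13102/5
  (-347/10, -173/5) → P = -5891/10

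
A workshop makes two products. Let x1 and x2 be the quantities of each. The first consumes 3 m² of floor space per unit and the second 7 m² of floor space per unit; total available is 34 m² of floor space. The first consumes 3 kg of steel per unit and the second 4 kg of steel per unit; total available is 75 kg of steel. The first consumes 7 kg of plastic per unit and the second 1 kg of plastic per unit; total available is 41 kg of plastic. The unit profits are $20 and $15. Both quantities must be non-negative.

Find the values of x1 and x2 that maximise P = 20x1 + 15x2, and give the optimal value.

Vertices and P = 20x1 + 15x2:
  (0, 0) → P = 0
  (0, 34/7) → P = 510/7
  (41/7, 0) → P = 820/7
  (11/2, 5/2) → P = 295/2

x1 = 11/2, x2 = 5/2, maximum P = 295/2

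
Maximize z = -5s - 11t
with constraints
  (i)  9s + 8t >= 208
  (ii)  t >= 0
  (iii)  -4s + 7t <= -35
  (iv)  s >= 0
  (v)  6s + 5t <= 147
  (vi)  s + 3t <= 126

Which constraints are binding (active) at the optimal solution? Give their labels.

(i) and (ii)

Vertices and z = -5s - 11t:
  (208/9, 0) → z = -1040/9
  (1736/95, 517/95) → z = -14367/95
  (49/2, 0) → z = -245/2
  (602/31, 189/31) → z = -5089/31

The maximum is at (208/9, 0). Substituting into each constraint, equality holds for (i) and (ii); the remaining constraints have slack.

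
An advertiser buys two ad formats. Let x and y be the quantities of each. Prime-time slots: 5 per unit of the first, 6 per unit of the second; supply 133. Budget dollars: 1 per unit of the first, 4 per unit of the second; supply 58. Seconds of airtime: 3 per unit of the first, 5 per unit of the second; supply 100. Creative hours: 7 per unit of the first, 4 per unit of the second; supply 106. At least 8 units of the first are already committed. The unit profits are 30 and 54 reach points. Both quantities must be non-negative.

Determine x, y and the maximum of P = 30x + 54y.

Vertices and P = 30x + 54y:
  (106/7, 0) → P = 3180/7
  (8, 0) → P = 240
  (8, 25/2) → P = 915

x = 8, y = 25/2, maximum P = 915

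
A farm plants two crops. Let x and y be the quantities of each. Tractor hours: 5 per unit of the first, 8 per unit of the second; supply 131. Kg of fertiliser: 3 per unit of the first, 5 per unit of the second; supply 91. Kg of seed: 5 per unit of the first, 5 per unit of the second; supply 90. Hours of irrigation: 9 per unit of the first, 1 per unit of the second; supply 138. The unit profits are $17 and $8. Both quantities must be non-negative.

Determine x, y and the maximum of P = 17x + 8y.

x = 15, y = 3, maximum P = 279

Vertices and P = 17x + 8y:
  (0, 0) → P = 0
  (0, 131/8) → P = 131
  (46/3, 0) → P = 782/3
  (13/3, 41/3) → P = 183
  (15, 3) → P = 279

At the optimal vertex, 5x + 5y = 90 and 9x + y = 138.
Solving simultaneously gives x = 15, y = 3.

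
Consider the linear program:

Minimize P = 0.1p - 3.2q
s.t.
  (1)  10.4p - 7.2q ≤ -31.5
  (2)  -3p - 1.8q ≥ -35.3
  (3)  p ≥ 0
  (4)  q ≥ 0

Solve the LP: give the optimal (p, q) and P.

Corner points and P = 0.1p - 3.2q:
  (1097/224, 23081/2016) → P = -728719/20160
  (0, 35/8) → P = -14
  (0, 353/18) → P = -2824/45

At the optimal vertex, -3p - 1.8q = -35.3 and p = 0.
Solving simultaneously gives p = 0, q = 353/18.

p = 0, q = 353/18, minimum P = -2824/45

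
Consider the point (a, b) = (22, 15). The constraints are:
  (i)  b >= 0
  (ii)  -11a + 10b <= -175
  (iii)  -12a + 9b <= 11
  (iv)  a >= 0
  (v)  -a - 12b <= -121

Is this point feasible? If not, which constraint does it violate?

Constraint (ii): -11a + 10b = -92, which is not ≤ -175. All other constraints are satisfied.

not feasible — violates (ii)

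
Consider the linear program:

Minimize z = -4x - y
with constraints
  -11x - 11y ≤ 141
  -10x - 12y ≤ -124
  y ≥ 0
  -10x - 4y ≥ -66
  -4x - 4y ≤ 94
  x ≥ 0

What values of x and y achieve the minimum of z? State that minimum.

Feasible corners and z = -4x - y:
  (37/10, 29/4) → z = -441/20
  (0, 31/3) → z = -31/3
  (0, 33/2) → z = -33/2

The optimum lies where -10x - 12y = -124 and -10x - 4y = -66.
Solving simultaneously gives x = 37/10, y = 29/4.

x = 37/10, y = 29/4, minimum z = -441/20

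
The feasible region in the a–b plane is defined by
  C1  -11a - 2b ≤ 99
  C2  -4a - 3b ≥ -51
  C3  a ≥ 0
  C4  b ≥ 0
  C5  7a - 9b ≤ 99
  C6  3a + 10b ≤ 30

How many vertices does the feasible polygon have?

Intersecting each pair of boundary lines and keeping only the points that satisfy every inequality leaves:
  (0, 0)
  (0, 3)
  (10, 0)

3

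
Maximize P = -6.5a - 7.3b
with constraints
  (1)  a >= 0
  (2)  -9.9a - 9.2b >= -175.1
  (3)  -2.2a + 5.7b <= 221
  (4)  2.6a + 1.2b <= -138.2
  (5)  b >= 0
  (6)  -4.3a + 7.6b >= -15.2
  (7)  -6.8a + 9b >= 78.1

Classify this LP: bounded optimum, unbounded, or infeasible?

infeasible

The boundaries a = 0 and -9.9a - 9.2b = -175.1 meet at (0, 1751/92), but that point violates 2.6a + 1.2b ≤ -138.2. Every candidate vertex is excluded by some other constraint, so the feasible region is empty.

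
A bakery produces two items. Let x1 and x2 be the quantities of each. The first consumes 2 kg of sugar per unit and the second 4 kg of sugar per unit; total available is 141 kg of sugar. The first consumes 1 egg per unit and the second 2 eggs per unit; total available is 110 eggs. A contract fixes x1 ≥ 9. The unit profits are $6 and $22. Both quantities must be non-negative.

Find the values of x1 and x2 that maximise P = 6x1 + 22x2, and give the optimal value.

x1 = 9, x2 = 123/4, maximum P = 1461/2

At the optimal vertex, 2x1 + 4x2 = 141 and x1 = 9.
Solving simultaneously gives x1 = 9, x2 = 123/4.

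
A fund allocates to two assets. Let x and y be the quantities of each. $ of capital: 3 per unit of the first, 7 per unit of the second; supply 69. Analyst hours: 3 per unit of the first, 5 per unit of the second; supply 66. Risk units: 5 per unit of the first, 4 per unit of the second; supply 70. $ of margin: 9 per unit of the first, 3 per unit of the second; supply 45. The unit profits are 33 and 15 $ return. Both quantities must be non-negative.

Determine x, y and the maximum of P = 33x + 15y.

Feasible corners and P = 33x + 15y:
  (0, 0) → P = 0
  (0, 69/7) → P = 1035/7
  (5, 0) → P = 165
  (2, 9) → P = 201

x = 2, y = 9, maximum P = 201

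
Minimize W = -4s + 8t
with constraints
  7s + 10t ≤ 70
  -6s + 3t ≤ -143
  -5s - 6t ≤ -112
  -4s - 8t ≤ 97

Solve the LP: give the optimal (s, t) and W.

Vertices and W = -4s + 8t:
  (175/2, -217/4) → W = -784
  (765/8, -959/16) → W = -862
  (739/8, -933/16) → W = -836

At the optimal vertex, 7s + 10t = 70 and -4s - 8t = 97.
Solving simultaneously gives s = 765/8, t = -959/16.

s = 765/8, t = -959/16, minimum W = -862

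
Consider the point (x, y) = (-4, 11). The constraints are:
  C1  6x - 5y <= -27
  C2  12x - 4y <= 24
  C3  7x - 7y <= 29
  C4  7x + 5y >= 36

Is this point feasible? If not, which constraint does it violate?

not feasible — violates C4

Constraint C4: 7x + 5y = 27, which is not ≥ 36. All other constraints are satisfied.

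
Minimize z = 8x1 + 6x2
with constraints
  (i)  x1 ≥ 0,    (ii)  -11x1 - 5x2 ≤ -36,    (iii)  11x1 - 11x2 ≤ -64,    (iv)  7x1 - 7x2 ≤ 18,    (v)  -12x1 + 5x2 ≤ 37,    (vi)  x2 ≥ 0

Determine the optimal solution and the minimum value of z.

Extreme points and z = 8x1 + 6x2:
  (0, 36/5) → z = 216/5
  (0, 37/5) → z = 222/5
  (19/44, 25/4) → z = 901/22
The feasible region is unbounded (it extends along (1, 1), (5, 12)), but z strictly increases along every unbounded feasible direction, so there is no improving ray and the minimum is attained at a vertex.

The binding constraints are -11x1 - 5x2 = -36 and 11x1 - 11x2 = -64.
Solving simultaneously gives x1 = 19/44, x2 = 25/4.

x1 = 19/44, x2 = 25/4, minimum z = 901/22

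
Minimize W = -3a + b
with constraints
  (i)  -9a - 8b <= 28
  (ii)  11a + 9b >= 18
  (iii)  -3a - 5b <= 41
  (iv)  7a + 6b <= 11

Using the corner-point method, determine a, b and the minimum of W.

Extreme points and W = -3a + b:
  (459/28, -505/28) → W = -941/14
  (3, -5/3) → W = -32/3
  (301/17, -320/17) → W = -1223/17

At the optimal vertex, -3a - 5b = 41 and 7a + 6b = 11.
Solving simultaneously gives a = 301/17, b = -320/17.

a = 301/17, b = -320/17, minimum W = -1223/17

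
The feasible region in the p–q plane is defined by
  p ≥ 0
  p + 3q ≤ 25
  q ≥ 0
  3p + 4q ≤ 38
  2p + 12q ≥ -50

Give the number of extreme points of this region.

4

Intersecting each pair of boundary lines and keeping only the points that satisfy every inequality leaves:
  (0, 25/3)
  (0, 0)
  (14/5, 37/5)
  (38/3, 0)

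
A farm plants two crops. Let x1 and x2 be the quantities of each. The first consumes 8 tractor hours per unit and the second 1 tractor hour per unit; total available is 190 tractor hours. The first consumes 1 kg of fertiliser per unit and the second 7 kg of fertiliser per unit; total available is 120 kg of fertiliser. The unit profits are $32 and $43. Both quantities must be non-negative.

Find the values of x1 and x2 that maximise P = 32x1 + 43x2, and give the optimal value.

Feasible corners and P = 32x1 + 43x2:
  (0, 0) → P = 0
  (0, 120/7) → P = 5160/7
  (95/4, 0) → P = 760
  (22, 14) → P = 1306

The binding constraints are 8x1 + x2 = 190 and x1 + 7x2 = 120.
Solving simultaneously gives x1 = 22, x2 = 14.

x1 = 22, x2 = 14, maximum P = 1306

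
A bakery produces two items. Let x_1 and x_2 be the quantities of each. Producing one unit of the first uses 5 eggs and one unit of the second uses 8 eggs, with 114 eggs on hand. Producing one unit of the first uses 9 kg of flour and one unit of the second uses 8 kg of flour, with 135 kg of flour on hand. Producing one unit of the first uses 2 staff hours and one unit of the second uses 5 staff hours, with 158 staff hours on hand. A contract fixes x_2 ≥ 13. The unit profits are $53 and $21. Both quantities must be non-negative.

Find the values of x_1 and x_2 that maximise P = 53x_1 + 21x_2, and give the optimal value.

Feasible corners and P = 53x_1 + 21x_2:
  (0, 57/4) → P = 1197/4
  (0, 13) → P = 273
  (2, 13) → P = 379

At the optimal vertex, 5x_1 + 8x_2 = 114 and x_2 = 13.
Solving simultaneously gives x_1 = 2, x_2 = 13.

x_1 = 2, x_2 = 13, maximum P = 379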